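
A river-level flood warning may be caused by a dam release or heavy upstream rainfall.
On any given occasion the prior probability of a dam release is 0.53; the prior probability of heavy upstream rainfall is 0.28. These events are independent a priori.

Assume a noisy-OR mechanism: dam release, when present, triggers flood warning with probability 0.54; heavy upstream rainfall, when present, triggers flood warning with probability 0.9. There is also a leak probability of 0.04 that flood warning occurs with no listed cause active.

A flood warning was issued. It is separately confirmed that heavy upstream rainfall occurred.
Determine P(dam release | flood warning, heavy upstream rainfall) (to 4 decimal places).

Under noisy-OR, P(flood warning | causes) = 1 − (1−0.04)·∏(1−qᵢ) over the active causes.
P(flood warning | heavy upstream rainfall) = 0.904*0.47 + 0.95584*0.53 = 0.424880 + 0.506595 = 0.931475
Restricting to configurations with dam release present: 0.95584*0.53 = 0.506595.
P(dam release | flood warning, heavy upstream rainfall) = 0.506595 / 0.931475 ≈ 0.5439

P(dam release | flood warning, heavy upstream rainfall) ≈ 0.5439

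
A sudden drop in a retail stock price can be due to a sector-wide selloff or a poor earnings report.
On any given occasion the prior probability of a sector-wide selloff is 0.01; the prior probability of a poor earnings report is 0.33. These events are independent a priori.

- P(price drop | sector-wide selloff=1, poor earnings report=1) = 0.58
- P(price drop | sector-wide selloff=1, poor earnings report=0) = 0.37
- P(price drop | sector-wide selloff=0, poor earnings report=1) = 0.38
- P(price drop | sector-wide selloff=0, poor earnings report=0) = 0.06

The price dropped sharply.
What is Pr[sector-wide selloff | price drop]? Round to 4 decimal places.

Pr[sector-wide selloff | price drop] ≈ 0.0261

Sum P(price drop|·) weighted by the priors over the 4 (sector-wide selloff, poor earnings report) configurations:
  P(price drop) = 0.06*0.99*0.67 + 0.38*0.99*0.33 + 0.37*0.01*0.67 + 0.58*0.01*0.33
        = 0.039798 + 0.124146 + 0.002479 + 0.001914 = 0.168337
The terms with sector-wide selloff present sum to 0.004393, so
  P(sector-wide selloff | price drop) = 0.004393 / 0.168337 ≈ 0.0261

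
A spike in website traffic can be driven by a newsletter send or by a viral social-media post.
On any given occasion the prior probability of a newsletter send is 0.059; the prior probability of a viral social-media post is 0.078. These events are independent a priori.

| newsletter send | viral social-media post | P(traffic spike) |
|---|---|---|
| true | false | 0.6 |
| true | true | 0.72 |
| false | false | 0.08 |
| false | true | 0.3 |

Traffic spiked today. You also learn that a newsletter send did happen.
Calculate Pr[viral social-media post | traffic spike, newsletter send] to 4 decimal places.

Pr[viral social-media post | traffic spike, newsletter send] ≈ 0.0922

P(traffic spike | newsletter send) = 0.6*0.922 + 0.72*0.078 = 0.553200 + 0.056160 = 0.609360
The viral social-media post-present share is 0.72*0.078 = 0.056160.
So P(viral social-media post | traffic spike, newsletter send) = 0.056160/0.609360 ≈ 0.0922.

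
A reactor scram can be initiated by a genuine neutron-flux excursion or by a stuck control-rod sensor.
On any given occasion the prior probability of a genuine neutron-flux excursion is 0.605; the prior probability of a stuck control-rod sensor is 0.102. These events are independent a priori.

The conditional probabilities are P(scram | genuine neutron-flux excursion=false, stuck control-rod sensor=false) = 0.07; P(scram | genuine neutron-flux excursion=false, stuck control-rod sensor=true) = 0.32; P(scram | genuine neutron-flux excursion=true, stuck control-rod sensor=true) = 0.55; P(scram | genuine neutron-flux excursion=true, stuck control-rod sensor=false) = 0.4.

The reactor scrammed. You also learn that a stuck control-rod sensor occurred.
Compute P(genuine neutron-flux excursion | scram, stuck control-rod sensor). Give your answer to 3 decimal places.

For the numerator, keep only genuine neutron-flux excursion=true terms: 0.55×0.605 = 0.332750
Denominator P(scram | stuck control-rod sensor): 0.32×0.395 + 0.55×0.605 = 0.459150
P(genuine neutron-flux excursion | scram, stuck control-rod sensor) = 0.332750/0.459150 ≈ 0.725

P(genuine neutron-flux excursion | scram, stuck control-rod sensor) ≈ 0.725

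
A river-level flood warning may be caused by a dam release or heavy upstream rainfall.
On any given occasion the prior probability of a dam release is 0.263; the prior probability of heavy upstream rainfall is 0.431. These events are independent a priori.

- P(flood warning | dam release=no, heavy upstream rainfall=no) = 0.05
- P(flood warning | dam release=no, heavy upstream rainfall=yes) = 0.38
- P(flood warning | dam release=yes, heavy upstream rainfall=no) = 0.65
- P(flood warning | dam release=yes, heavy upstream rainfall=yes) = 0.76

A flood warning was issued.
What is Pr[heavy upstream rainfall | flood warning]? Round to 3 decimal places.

P(flood warning) = 0.05×0.737×0.569 + 0.38×0.737×0.431 + 0.65×0.263×0.569 + 0.76×0.263×0.431 = 0.020968 + 0.120706 + 0.097271 + 0.086148 = 0.325093
Restricting to configurations with heavy upstream rainfall present: 0.120706 + 0.086148 = 0.206854.
So P(heavy upstream rainfall | flood warning) = 0.206854/0.325093 ≈ 0.636.

Pr[heavy upstream rainfall | flood warning] ≈ 0.636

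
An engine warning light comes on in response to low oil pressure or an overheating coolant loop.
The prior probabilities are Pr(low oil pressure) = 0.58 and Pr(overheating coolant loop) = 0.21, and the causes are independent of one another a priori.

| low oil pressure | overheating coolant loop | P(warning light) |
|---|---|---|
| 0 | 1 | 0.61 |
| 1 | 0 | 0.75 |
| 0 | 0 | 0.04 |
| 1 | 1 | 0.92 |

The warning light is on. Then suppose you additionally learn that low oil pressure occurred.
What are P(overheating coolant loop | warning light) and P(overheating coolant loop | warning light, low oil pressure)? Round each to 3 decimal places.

Weight on overheating coolant loop=true, given the evidence: 0.053802 + 0.112056 = 0.165858
Denominator P(warning light): 0.04*0.42*0.79 + 0.61*0.42*0.21 + 0.75*0.58*0.79 + 0.92*0.58*0.21 = 0.522780
Posterior = 0.165858 / 0.522780 ≈ 0.317

With the extra evidence:
P(warning light | low oil pressure) = 0.75·0.79 + 0.92·0.21 = 0.592500 + 0.193200 = 0.785700
Of this, 0.193200 comes from 0.92·0.21 (the overheating coolant loop=true cases).
So P(overheating coolant loop | warning light, low oil pressure) = 0.193200/0.785700 ≈ 0.246.
— low oil pressure explains away the evidence for overheating coolant loop.

P(overheating coolant loop | warning light) ≈ 0.317; P(overheating coolant loop | warning light, low oil pressure) ≈ 0.246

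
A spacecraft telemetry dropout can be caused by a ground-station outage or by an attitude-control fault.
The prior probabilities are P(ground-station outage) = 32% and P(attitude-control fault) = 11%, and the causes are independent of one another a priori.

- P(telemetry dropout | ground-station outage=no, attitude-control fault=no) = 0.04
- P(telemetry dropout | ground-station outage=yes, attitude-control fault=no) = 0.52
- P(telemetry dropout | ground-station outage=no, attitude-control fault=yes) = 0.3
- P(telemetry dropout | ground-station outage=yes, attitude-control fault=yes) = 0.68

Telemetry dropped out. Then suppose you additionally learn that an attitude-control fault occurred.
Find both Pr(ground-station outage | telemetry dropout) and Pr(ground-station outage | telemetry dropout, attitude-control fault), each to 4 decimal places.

For the numerator, keep only ground-station outage=true terms: 0.148096 + 0.023936 = 0.172032
Normalizer over all consistent configurations: 0.04·0.68·0.89 + 0.3·0.68·0.11 + 0.52·0.32·0.89 + 0.68·0.32·0.11 = 0.218680
P(ground-station outage | telemetry dropout) = 0.172032/0.218680 ≈ 0.7867

With the extra evidence:
Weight on ground-station outage=true, given the evidence: 0.68·0.32 = 0.217600
Normalizer over all consistent configurations: 0.3·0.68 + 0.68·0.32 = 0.421600
P(ground-station outage | telemetry dropout, attitude-control fault) = 0.217600/0.421600 ≈ 0.5161
This is intercausal reasoning (explaining away): once attitude-control fault accounts for the telemetry dropout, ground-station outage becomes less likely.

Pr(ground-station outage | telemetry dropout) ≈ 0.7867; Pr(ground-station outage | telemetry dropout, attitude-control fault) ≈ 0.5161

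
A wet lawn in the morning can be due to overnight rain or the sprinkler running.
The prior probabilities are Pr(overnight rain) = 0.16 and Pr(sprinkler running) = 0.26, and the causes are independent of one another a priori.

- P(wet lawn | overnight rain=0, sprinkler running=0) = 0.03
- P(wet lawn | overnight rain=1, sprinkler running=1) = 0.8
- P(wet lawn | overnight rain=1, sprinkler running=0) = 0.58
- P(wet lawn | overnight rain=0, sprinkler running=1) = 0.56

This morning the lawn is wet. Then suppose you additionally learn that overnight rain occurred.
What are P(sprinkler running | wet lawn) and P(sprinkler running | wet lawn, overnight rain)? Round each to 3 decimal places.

P(wet lawn) = 0.03*0.84*0.74 + 0.56*0.84*0.26 + 0.58*0.16*0.74 + 0.8*0.16*0.26 = 0.018648 + 0.122304 + 0.068672 + 0.033280 = 0.242904
Of this, 0.155584 comes from 0.122304 + 0.033280 (the sprinkler running=true cases).
P(sprinkler running | wet lawn) = 0.155584 / 0.242904 ≈ 0.641

With the extra evidence:
For the numerator, keep only sprinkler running=true terms: 0.8·0.26 = 0.208000
Normalizer over all consistent configurations: 0.58·0.74 + 0.8·0.26 = 0.637200
Posterior = 0.208000 / 0.637200 ≈ 0.326
Conditioning on overnight rain lowers the posterior on sprinkler running: the classic explaining-away effect in a common-effect structure.

P(sprinkler running | wet lawn) ≈ 0.641; P(sprinkler running | wet lawn, overnight rain) ≈ 0.326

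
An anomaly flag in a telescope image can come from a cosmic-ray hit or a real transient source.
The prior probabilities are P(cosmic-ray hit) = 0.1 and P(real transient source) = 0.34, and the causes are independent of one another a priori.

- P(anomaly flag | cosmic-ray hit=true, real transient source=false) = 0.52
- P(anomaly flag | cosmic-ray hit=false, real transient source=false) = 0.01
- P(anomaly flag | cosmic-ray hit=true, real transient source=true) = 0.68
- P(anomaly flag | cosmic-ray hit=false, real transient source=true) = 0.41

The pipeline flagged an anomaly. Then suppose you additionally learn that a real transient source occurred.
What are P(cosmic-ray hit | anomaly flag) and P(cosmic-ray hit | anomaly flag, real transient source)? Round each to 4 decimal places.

For the numerator, keep only cosmic-ray hit=true terms: 0.034320 + 0.023120 = 0.057440
Normalizer over all consistent configurations: 0.01×0.9×0.66 + 0.41×0.9×0.34 + 0.52×0.1×0.66 + 0.68×0.1×0.34 = 0.188840
P(cosmic-ray hit | anomaly flag) = 0.057440/0.188840 ≈ 0.3042

Now also conditioning on real transient source=true:
P(anomaly flag | real transient source) = 0.41×0.9 + 0.68×0.1 = 0.369000 + 0.068000 = 0.437000
The cosmic-ray hit-present share is 0.68×0.1 = 0.068000.
P(cosmic-ray hit | anomaly flag, real transient source) = 0.068000 / 0.437000 ≈ 0.1556
This is intercausal reasoning (explaining away): once real transient source accounts for the anomaly flag, cosmic-ray hit becomes less likely.

P(cosmic-ray hit | anomaly flag) ≈ 0.3042; P(cosmic-ray hit | anomaly flag, real transient source) ≈ 0.1556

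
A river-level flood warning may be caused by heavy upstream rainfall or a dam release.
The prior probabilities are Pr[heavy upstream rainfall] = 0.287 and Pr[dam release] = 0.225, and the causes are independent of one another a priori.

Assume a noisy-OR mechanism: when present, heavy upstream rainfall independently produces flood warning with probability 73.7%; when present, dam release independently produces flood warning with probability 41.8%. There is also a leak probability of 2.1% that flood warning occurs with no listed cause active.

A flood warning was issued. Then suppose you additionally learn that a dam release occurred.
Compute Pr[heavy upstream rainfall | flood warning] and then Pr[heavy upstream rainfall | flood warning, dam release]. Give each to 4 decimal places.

Under noisy-OR, P(flood warning | causes) = 1 − (1−0.021)·∏(1−qᵢ) over the active causes.
By total probability over the 4 (heavy upstream rainfall, dam release) configurations:
  P(flood warning) = 0.021·0.713·0.775 + 0.430222·0.713·0.225 + 0.742523·0.287·0.775 + 0.850148·0.287·0.225
        = 0.011604 + 0.069018 + 0.165156 + 0.054898 = 0.300676
Keeping only the heavy upstream rainfall-present terms gives 0.220054, so
  P(heavy upstream rainfall | flood warning) = 0.220054 / 0.300676 ≈ 0.7319

Now also conditioning on dam release=true:
Weight on heavy upstream rainfall=true, given the evidence: 0.850148×0.287 = 0.243992
Normalizer over all consistent configurations: 0.430222×0.713 + 0.850148×0.287 = 0.550740
Posterior = 0.243992 / 0.550740 ≈ 0.4430
The drop from 0.7319 to 0.4430 is the explaining-away (discounting) effect.

Pr[heavy upstream rainfall | flood warning] ≈ 0.7319; Pr[heavy upstream rainfall | flood warning, dam release] ≈ 0.4430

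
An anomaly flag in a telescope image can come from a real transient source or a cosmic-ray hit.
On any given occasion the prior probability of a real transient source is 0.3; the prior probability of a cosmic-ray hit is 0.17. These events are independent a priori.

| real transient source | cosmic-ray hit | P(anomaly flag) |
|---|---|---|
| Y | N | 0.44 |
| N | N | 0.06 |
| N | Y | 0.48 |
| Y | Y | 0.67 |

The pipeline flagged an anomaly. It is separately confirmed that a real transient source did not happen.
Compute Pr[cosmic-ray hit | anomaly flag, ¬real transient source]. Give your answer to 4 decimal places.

By total probability over both values of cosmic-ray hit:
  P(anomaly flag | ¬real transient source) = 0.06*0.83 + 0.48*0.17
        = 0.049800 + 0.081600 = 0.131400
The terms with cosmic-ray hit present sum to 0.081600, so
  P(cosmic-ray hit | anomaly flag, ¬real transient source) = 0.081600 / 0.131400 ≈ 0.6210

Pr[cosmic-ray hit | anomaly flag, ¬real transient source] ≈ 0.6210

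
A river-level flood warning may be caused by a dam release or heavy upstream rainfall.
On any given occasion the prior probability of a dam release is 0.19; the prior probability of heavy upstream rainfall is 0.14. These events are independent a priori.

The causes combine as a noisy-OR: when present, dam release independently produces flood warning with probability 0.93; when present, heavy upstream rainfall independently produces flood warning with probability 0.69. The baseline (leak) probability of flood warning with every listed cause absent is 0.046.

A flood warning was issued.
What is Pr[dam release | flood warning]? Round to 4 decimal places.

Under noisy-OR, P(flood warning | causes) = 1 − (1−0.046)·∏(1−qᵢ) over the active causes.
Numerator (weight on configurations with dam release): 0.152488 + 0.026049 = 0.178537
Denominator P(flood warning): 0.046*0.81*0.86 + 0.70426*0.81*0.14 + 0.93322*0.19*0.86 + 0.979298*0.19*0.14 = 0.290444
Posterior = 0.178537 / 0.290444 ≈ 0.6147

Pr[dam release | flood warning] ≈ 0.6147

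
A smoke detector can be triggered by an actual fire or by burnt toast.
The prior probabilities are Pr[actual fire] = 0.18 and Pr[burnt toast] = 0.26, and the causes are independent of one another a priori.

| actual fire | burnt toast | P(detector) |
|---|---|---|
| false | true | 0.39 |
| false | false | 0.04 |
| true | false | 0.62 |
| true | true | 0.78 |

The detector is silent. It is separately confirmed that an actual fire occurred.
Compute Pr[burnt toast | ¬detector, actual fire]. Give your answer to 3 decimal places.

Pr[burnt toast | ¬detector, actual fire] ≈ 0.169

By total probability over both values of burnt toast:
  P(¬detector | actual fire) = 0.38*0.74 + 0.22*0.26
        = 0.281200 + 0.057200 = 0.338400
Configurations with burnt toast contribute 0.057200, so
  P(burnt toast | ¬detector, actual fire) = 0.057200 / 0.338400 ≈ 0.169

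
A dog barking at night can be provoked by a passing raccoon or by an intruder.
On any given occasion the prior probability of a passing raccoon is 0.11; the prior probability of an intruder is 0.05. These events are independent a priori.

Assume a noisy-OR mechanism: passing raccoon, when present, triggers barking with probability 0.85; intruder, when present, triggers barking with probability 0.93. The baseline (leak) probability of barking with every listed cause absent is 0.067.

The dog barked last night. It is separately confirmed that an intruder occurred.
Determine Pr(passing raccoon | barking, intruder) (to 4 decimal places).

Pr(passing raccoon | barking, intruder) ≈ 0.1158

Under noisy-OR, P(barking | causes) = 1 − (1−0.067)·∏(1−qᵢ) over the active causes.
By total probability over both values of passing raccoon:
  P(barking | intruder) = 0.93469*0.89 + 0.990204*0.11
        = 0.831874 + 0.108922 = 0.940796
The terms with passing raccoon present sum to 0.108922, so
  P(passing raccoon | barking, intruder) = 0.108922 / 0.940796 ≈ 0.1158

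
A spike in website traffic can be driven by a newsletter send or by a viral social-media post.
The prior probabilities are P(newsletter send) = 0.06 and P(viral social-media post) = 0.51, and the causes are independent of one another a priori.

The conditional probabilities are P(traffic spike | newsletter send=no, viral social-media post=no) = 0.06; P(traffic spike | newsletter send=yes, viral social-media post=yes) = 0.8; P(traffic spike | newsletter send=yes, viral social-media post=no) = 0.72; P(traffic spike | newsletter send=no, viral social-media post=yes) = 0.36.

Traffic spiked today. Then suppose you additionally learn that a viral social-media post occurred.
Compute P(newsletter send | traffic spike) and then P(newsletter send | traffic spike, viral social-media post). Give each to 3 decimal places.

Numerator (weight on configurations with newsletter send): 0.021168 + 0.024480 = 0.045648
The normalizing constant is 0.06·0.94·0.49 + 0.36·0.94·0.51 + 0.72·0.06·0.49 + 0.8·0.06·0.51 = 0.245868
P(newsletter send | traffic spike) = 0.045648/0.245868 ≈ 0.186

Now condition on the additional information:
P(traffic spike | viral social-media post) = 0.36×0.94 + 0.8×0.06 = 0.338400 + 0.048000 = 0.386400
Restricting to configurations with newsletter send present: 0.8×0.06 = 0.048000.
So P(newsletter send | traffic spike, viral social-media post) = 0.048000/0.386400 ≈ 0.124.
This is intercausal reasoning (explaining away): once viral social-media post accounts for the traffic spike, newsletter send becomes less likely.

P(newsletter send | traffic spike) ≈ 0.186; P(newsletter send | traffic spike, viral social-media post) ≈ 0.124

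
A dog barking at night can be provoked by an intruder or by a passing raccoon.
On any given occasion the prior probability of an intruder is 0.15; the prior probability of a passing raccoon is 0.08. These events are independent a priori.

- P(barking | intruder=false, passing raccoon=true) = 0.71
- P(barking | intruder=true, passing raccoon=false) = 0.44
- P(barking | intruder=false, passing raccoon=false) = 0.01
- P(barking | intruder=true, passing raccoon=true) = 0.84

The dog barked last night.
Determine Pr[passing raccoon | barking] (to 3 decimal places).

For the numerator, keep only passing raccoon=true terms: 0.048280 + 0.010080 = 0.058360
Normalizer over all consistent configurations: 0.01×0.85×0.92 + 0.71×0.85×0.08 + 0.44×0.15×0.92 + 0.84×0.15×0.08 = 0.126900
P(passing raccoon | barking) = 0.058360/0.126900 ≈ 0.460

Pr[passing raccoon | barking] ≈ 0.460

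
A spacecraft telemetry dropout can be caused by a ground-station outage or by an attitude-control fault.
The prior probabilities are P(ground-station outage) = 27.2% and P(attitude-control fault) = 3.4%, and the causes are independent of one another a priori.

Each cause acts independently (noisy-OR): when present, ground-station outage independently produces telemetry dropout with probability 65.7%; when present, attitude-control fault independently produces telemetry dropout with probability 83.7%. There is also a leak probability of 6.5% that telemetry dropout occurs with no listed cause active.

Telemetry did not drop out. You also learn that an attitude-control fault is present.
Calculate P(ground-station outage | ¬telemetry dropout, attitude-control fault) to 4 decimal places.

P(ground-station outage | ¬telemetry dropout, attitude-control fault) ≈ 0.1136

Under noisy-OR, P(telemetry dropout | causes) = 1 − (1−0.065)·∏(1−qᵢ) over the active causes.
Enumerate both values of ground-station outage and weight by the priors:
  P(¬telemetry dropout | attitude-control fault) = 0.152405·0.728 + 0.052275·0.272
        = 0.110951 + 0.014219 = 0.125170
The terms with ground-station outage present sum to 0.014219, so
  P(ground-station outage | ¬telemetry dropout, attitude-control fault) = 0.014219 / 0.125170 ≈ 0.1136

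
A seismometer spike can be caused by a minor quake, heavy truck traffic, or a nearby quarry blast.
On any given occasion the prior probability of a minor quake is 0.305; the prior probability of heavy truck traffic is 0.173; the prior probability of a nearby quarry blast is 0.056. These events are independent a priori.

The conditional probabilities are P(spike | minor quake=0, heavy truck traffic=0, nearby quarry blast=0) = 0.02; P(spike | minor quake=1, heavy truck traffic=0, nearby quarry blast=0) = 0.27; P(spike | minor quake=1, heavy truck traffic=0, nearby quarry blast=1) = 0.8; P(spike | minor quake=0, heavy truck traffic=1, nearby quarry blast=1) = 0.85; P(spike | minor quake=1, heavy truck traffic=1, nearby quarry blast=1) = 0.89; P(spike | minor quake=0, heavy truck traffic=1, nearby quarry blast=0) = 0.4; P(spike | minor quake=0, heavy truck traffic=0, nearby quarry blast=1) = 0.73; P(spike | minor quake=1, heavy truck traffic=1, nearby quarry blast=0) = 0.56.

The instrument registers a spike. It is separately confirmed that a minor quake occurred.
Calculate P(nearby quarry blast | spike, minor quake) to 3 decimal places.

P(nearby quarry blast | spike, minor quake) ≈ 0.131

P(spike | minor quake) = 0.27*0.827*0.944 + 0.8*0.827*0.056 + 0.56*0.173*0.944 + 0.89*0.173*0.056 = 0.210786 + 0.037050 + 0.091455 + 0.008622 = 0.347913
The nearby quarry blast-present share is 0.037050 + 0.008622 = 0.045672.
So P(nearby quarry blast | spike, minor quake) = 0.045672/0.347913 ≈ 0.131.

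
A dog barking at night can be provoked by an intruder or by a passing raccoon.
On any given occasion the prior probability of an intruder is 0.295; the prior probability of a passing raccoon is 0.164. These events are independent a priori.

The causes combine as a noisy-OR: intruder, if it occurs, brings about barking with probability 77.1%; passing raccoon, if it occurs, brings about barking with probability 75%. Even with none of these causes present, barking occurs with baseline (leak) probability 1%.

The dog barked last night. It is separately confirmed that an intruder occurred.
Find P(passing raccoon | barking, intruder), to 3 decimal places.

Under noisy-OR, P(barking | causes) = 1 − (1−0.01)·∏(1−qᵢ) over the active causes.
P(barking | intruder) = 0.77329*0.836 + 0.943323*0.164 = 0.646470 + 0.154705 = 0.801175
Of this, 0.154705 comes from 0.943323*0.164 (the passing raccoon=true cases).
P(passing raccoon | barking, intruder) = 0.154705 / 0.801175 ≈ 0.193

P(passing raccoon | barking, intruder) ≈ 0.193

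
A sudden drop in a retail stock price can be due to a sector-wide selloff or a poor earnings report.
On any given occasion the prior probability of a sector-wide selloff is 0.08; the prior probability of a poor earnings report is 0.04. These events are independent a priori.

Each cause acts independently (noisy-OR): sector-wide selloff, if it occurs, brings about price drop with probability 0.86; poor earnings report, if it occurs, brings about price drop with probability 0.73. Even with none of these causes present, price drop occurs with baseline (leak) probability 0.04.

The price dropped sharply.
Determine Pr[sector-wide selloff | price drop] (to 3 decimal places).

Under noisy-OR, P(price drop | causes) = 1 − (1−0.04)·∏(1−qᵢ) over the active causes.
Sum P(price drop|·) weighted by the priors over the 4 (sector-wide selloff, poor earnings report) configurations:
  P(price drop) = 0.04*0.92*0.96 + 0.7408*0.92*0.04 + 0.8656*0.08*0.96 + 0.963712*0.08*0.04
        = 0.035328 + 0.027261 + 0.066478 + 0.003084 = 0.132151
The terms with sector-wide selloff present sum to 0.069562, so
  P(sector-wide selloff | price drop) = 0.069562 / 0.132151 ≈ 0.526

Pr[sector-wide selloff | price drop] ≈ 0.526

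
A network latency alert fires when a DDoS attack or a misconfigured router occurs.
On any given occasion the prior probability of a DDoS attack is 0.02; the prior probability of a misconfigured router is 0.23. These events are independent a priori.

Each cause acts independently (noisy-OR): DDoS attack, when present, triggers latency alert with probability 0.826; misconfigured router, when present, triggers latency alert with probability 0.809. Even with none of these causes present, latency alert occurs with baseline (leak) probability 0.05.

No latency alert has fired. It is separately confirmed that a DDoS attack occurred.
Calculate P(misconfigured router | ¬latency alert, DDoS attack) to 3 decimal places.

Under noisy-OR, P(latency alert | causes) = 1 − (1−0.05)·∏(1−qᵢ) over the active causes.
P(¬latency alert | DDoS attack) = 0.1653*0.77 + 0.031572*0.23 = 0.127281 + 0.007262 = 0.134543
Of this, 0.007262 comes from 0.031572*0.23 (the misconfigured router=true cases).
So P(misconfigured router | ¬latency alert, DDoS attack) = 0.007262/0.134543 ≈ 0.054.

P(misconfigured router | ¬latency alert, DDoS attack) ≈ 0.054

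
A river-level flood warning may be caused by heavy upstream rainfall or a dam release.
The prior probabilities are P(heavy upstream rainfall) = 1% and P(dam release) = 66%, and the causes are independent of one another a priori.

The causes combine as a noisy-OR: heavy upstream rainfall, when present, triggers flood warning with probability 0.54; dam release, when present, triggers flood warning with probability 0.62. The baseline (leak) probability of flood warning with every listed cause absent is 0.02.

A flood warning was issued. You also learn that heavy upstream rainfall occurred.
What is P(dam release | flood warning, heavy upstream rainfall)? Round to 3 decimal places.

P(dam release | flood warning, heavy upstream rainfall) ≈ 0.745

Under noisy-OR, P(flood warning | causes) = 1 − (1−0.02)·∏(1−qᵢ) over the active causes.
P(flood warning | heavy upstream rainfall) = 0.5492·0.34 + 0.828696·0.66 = 0.186728 + 0.546939 = 0.733667
The dam release-present share is 0.828696·0.66 = 0.546939.
So P(dam release | flood warning, heavy upstream rainfall) = 0.546939/0.733667 ≈ 0.745.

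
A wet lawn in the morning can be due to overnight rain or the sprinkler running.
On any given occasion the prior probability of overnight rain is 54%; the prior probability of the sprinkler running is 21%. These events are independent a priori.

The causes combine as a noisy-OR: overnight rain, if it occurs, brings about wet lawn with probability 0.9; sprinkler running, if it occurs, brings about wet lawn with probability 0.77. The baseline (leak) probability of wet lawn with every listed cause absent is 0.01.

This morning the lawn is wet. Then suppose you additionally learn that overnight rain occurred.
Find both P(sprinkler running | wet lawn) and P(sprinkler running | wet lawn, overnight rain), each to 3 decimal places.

Under noisy-OR, P(wet lawn | causes) = 1 − (1−0.01)·∏(1−qᵢ) over the active causes.
For the numerator, keep only sprinkler running=true terms: 0.074604 + 0.110818 = 0.185422
Normalizer over all consistent configurations: 0.01*0.46*0.79 + 0.7723*0.46*0.21 + 0.901*0.54*0.79 + 0.97723*0.54*0.21 = 0.573423
Posterior = 0.185422 / 0.573423 ≈ 0.323

With the extra evidence:
Enumerate both values of sprinkler running and weight by the priors:
  P(wet lawn | overnight rain) = 0.901×0.79 + 0.97723×0.21
        = 0.711790 + 0.205218 = 0.917008
The terms with sprinkler running present sum to 0.205218, so
  P(sprinkler running | wet lawn, overnight rain) = 0.205218 / 0.917008 ≈ 0.224
Conditioning on overnight rain lowers the posterior on sprinkler running: the classic explaining-away effect in a common-effect structure.

P(sprinkler running | wet lawn) ≈ 0.323; P(sprinkler running | wet lawn, overnight rain) ≈ 0.224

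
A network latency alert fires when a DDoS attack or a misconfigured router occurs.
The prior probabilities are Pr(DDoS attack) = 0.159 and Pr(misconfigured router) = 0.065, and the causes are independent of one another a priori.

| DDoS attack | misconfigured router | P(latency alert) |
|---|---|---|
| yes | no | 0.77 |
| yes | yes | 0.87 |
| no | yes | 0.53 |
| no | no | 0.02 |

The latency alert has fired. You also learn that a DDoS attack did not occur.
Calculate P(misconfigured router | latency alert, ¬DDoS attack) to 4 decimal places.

P(misconfigured router | latency alert, ¬DDoS attack) ≈ 0.6482

Enumerate both values of misconfigured router and weight by the priors:
  P(latency alert | ¬DDoS attack) = 0.02*0.935 + 0.53*0.065
        = 0.018700 + 0.034450 = 0.053150
Configurations with misconfigured router contribute 0.034450, so
  P(misconfigured router | latency alert, ¬DDoS attack) = 0.034450 / 0.053150 ≈ 0.6482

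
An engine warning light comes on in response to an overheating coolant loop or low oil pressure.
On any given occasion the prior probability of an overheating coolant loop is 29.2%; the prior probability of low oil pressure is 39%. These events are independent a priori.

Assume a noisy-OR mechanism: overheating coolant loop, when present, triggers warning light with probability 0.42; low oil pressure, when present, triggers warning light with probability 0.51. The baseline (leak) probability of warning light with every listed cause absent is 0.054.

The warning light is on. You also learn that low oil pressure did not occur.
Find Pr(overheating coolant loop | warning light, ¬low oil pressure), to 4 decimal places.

Pr(overheating coolant loop | warning light, ¬low oil pressure) ≈ 0.7751

Under noisy-OR, P(warning light | causes) = 1 − (1−0.054)·∏(1−qᵢ) over the active causes.
Weight on overheating coolant loop=true, given the evidence: 0.45132×0.292 = 0.131785
Normalizer over all consistent configurations: 0.054×0.708 + 0.45132×0.292 = 0.170017
P(overheating coolant loop | warning light, ¬low oil pressure) = 0.131785/0.170017 ≈ 0.7751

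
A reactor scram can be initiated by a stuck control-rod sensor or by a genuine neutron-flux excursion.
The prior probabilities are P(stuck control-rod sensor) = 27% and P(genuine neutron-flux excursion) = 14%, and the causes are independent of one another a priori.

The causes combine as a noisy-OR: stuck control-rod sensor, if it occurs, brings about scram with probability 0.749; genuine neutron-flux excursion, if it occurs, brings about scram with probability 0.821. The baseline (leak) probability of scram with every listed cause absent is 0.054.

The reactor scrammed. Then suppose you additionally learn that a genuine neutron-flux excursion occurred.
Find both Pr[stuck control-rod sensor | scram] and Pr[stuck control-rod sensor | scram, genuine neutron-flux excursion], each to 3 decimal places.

Under noisy-OR, P(scram | causes) = 1 − (1−0.054)·∏(1−qᵢ) over the active causes.
Enumerate the 4 (stuck control-rod sensor, genuine neutron-flux excursion) configurations and weight by the priors:
  P(scram) = 0.054×0.73×0.86 + 0.830666×0.73×0.14 + 0.762554×0.27×0.86 + 0.957497×0.27×0.14
        = 0.033901 + 0.084894 + 0.177065 + 0.036193 = 0.332053
Configurations with stuck control-rod sensor contribute 0.213258, so
  P(stuck control-rod sensor | scram) = 0.213258 / 0.332053 ≈ 0.642

Now also conditioning on genuine neutron-flux excursion=true:
Numerator (weight on configurations with stuck control-rod sensor): 0.957497×0.27 = 0.258524
The normalizing constant is 0.830666×0.73 + 0.957497×0.27 = 0.864910
P(stuck control-rod sensor | scram, genuine neutron-flux excursion) = 0.258524/0.864910 ≈ 0.299
The drop from 0.642 to 0.299 is the explaining-away (discounting) effect.

Pr[stuck control-rod sensor | scram] ≈ 0.642; Pr[stuck control-rod sensor | scram, genuine neutron-flux excursion] ≈ 0.299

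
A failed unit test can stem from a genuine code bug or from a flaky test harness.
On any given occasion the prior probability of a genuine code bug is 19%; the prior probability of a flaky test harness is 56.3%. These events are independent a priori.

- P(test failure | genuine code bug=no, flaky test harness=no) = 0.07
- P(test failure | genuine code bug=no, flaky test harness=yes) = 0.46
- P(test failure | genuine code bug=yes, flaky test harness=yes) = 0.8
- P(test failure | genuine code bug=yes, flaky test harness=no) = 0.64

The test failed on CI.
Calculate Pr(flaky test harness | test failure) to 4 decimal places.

Pr(flaky test harness | test failure) ≈ 0.7913

Numerator (weight on configurations with flaky test harness): 0.209774 + 0.085576 = 0.295350
Denominator P(test failure): 0.07·0.81·0.437 + 0.46·0.81·0.563 + 0.64·0.19·0.437 + 0.8·0.19·0.563 = 0.373267
Posterior = 0.295350 / 0.373267 ≈ 0.7913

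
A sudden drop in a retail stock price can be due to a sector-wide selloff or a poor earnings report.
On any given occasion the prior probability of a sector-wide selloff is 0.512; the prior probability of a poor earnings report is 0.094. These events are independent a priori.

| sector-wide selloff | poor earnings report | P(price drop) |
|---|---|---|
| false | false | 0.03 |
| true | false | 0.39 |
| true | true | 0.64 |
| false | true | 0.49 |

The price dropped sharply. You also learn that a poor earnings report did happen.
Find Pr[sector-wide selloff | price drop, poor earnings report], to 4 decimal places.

Pr[sector-wide selloff | price drop, poor earnings report] ≈ 0.5781

For the numerator, keep only sector-wide selloff=true terms: 0.64·0.512 = 0.327680
Normalizer over all consistent configurations: 0.49·0.488 + 0.64·0.512 = 0.566800
Posterior = 0.327680 / 0.566800 ≈ 0.5781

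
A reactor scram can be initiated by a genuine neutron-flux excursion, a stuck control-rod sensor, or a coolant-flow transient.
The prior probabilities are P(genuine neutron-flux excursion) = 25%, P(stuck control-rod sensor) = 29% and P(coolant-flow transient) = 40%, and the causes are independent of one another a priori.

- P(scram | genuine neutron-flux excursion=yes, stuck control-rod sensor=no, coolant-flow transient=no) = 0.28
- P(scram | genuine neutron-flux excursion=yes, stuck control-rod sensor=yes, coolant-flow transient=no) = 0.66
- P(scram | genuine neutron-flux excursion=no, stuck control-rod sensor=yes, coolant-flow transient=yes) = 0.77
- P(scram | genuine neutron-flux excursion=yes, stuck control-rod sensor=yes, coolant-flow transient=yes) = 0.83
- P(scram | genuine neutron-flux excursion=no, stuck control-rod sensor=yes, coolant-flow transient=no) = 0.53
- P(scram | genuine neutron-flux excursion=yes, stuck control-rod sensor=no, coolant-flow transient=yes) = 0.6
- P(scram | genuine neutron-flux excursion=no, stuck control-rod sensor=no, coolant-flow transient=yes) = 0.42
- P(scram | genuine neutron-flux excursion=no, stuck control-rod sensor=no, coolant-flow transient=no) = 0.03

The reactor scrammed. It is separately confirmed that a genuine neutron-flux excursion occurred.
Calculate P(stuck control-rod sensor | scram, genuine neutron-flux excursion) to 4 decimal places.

P(stuck control-rod sensor | scram, genuine neutron-flux excursion) ≈ 0.4216

Weight on stuck control-rod sensor=true, given the evidence: 0.114840 + 0.096280 = 0.211120
Denominator P(scram | genuine neutron-flux excursion): 0.28·0.71·0.6 + 0.6·0.71·0.4 + 0.66·0.29·0.6 + 0.83·0.29·0.4 = 0.500800
Posterior = 0.211120 / 0.500800 ≈ 0.4216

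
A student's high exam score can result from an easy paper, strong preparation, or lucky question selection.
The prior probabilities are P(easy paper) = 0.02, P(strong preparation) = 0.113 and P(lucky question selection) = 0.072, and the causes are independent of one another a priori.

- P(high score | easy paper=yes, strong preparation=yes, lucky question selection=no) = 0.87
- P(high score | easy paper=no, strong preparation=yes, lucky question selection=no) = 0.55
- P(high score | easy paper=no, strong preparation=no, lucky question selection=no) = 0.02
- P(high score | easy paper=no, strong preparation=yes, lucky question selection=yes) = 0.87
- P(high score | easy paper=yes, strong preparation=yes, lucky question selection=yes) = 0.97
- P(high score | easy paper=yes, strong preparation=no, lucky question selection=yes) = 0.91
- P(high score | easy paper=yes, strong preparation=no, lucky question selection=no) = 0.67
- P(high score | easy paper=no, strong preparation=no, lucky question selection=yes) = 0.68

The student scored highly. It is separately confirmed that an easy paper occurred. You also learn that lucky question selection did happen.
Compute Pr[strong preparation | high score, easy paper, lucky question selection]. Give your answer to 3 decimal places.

Pr[strong preparation | high score, easy paper, lucky question selection] ≈ 0.120

Weight on strong preparation=true, given the evidence: 0.97×0.113 = 0.109610
Normalizer over all consistent configurations: 0.91×0.887 + 0.97×0.113 = 0.916780
P(strong preparation | high score, easy paper, lucky question selection) = 0.109610/0.916780 ≈ 0.120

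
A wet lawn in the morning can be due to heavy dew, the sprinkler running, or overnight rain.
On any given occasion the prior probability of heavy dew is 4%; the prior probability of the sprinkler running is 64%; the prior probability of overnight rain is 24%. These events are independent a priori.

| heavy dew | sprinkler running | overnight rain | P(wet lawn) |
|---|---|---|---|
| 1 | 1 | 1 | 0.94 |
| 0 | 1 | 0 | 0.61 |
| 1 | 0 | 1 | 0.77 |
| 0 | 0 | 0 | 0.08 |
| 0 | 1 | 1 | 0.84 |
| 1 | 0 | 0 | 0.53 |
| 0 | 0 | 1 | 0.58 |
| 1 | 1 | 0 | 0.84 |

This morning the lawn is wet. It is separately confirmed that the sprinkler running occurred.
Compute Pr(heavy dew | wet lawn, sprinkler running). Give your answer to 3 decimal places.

Enumerate the 4 (heavy dew, overnight rain) configurations and weight by the priors:
  P(wet lawn | sprinkler running) = 0.61×0.96×0.76 + 0.84×0.96×0.24 + 0.84×0.04×0.76 + 0.94×0.04×0.24
        = 0.445056 + 0.193536 + 0.025536 + 0.009024 = 0.673152
Keeping only the heavy dew-present terms gives 0.034560, so
  P(heavy dew | wet lawn, sprinkler running) = 0.034560 / 0.673152 ≈ 0.051

Pr(heavy dew | wet lawn, sprinkler running) ≈ 0.051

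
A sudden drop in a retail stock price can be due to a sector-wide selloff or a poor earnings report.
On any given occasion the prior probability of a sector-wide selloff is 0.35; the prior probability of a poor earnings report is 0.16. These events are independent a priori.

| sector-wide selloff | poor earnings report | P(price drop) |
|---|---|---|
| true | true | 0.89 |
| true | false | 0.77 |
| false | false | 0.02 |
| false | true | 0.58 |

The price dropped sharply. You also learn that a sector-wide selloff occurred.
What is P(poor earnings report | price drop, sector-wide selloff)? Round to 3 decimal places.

P(price drop | sector-wide selloff) = 0.77×0.84 + 0.89×0.16 = 0.646800 + 0.142400 = 0.789200
Restricting to configurations with poor earnings report present: 0.89×0.16 = 0.142400.
So P(poor earnings report | price drop, sector-wide selloff) = 0.142400/0.789200 ≈ 0.180.

P(poor earnings report | price drop, sector-wide selloff) ≈ 0.180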